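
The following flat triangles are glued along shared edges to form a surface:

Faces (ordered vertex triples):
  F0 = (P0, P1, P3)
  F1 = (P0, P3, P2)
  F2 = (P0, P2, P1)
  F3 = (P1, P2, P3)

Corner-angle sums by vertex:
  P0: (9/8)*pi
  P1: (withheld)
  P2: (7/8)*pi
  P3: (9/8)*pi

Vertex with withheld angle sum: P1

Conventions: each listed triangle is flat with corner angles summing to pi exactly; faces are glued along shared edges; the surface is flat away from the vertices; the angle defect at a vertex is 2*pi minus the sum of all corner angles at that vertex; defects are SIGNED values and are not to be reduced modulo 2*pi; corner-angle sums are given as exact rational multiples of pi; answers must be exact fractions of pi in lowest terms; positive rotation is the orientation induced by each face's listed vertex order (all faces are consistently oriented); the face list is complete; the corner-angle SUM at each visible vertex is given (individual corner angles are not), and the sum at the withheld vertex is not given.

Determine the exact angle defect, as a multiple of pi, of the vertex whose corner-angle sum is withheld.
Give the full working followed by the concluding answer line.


V = 4, E = 6, F = 4; chi = V - E + F = 2
Gauss-Bonnet: total defect = 2*pi*chi = 4*pi; visible defects sum to (23/8)*pi

Answer: defect(P1) = (9/8)*pi


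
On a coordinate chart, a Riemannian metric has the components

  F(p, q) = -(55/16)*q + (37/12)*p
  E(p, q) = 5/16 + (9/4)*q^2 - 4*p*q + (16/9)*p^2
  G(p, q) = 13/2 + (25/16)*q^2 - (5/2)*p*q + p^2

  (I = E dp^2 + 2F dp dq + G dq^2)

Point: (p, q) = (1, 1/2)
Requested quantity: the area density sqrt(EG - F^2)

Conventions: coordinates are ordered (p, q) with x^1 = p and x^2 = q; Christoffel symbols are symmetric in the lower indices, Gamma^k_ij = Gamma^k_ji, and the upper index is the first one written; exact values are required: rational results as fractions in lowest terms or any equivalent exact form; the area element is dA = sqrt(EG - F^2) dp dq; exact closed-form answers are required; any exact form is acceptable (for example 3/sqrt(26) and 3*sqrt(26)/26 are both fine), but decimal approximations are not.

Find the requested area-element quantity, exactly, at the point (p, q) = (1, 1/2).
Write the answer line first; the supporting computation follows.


Answer: sqrt(EG - F^2) = sqrt(22789)/96

E = 47/72, F = 131/96, G = 425/64; EG - F^2 = 22789/9216


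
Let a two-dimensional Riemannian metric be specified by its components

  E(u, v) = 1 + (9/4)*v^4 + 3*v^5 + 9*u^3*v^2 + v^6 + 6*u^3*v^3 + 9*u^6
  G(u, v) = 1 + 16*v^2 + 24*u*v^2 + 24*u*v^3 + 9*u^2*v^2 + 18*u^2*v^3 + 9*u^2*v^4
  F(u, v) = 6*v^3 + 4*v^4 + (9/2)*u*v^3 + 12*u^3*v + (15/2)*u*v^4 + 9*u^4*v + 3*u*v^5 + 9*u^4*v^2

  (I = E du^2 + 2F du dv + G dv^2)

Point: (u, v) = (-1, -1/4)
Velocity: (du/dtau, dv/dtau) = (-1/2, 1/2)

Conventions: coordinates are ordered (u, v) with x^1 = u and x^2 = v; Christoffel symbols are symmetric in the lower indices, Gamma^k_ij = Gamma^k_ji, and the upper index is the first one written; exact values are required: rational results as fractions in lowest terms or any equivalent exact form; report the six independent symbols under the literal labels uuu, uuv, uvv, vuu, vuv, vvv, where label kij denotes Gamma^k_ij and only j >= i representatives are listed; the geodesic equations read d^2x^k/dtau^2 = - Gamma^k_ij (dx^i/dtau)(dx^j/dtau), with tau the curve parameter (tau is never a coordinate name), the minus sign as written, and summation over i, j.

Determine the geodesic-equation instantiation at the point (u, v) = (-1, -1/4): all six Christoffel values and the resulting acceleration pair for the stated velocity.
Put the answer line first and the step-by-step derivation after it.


Answer: Gamma_uuu = -35904/13283, Gamma_uuv = 2244/13283, Gamma_uvv = -29920/39849, Gamma_vuu = -5376/13283, Gamma_vuv = 336/13283, Gamma_vvv = -4480/39849; accelerations (d^2u/dtau^2, d^2v/dtau^2) = (37774/39849, 5656/39849)

E = 39065/4096, F = 1309/1024, G = 305/256 at the point
E_u = -1683/32, E_v = 1683/512, F_u = -2349/1024, F_v = -1807/256, G_u = 63/128, G_v = -35/16
EG - F^2 = 39849/4096;  g^inv = (4096/39849) * [[305/256, -1309/1024], [-1309/1024, 39065/4096]]
first-kind symbols [ij,l] = (1/2)(d_i g_jl + d_j g_il - d_l g_ij): [uu,u] = E_u/2 = -1683/64, [uu,v] = F_u - E_v/2 = -63/16, [uv,u] = E_v/2 = 1683/1024, [uv,v] = G_u/2 = 63/256, [vv,u] = F_v - G_u/2 = -935/128, [vv,v] = G_v/2 = -35/32
Gamma^u_ij = (G*[ij,u] - F*[ij,v])/(EG - F^2), Gamma^v_ij = (E*[ij,v] - F*[ij,u])/(EG - F^2)
Gamma_uuu = -35904/13283, Gamma_uuv = 2244/13283, Gamma_uvv = -29920/39849, Gamma_vuu = -5376/13283, Gamma_vuv = 336/13283, Gamma_vvv = -4480/39849
d^2u/dtau^2 = -(Gamma_uuu*(-1/2)^2 + 2*Gamma_uuv*(-1/2)*(1/2) + Gamma_uvv*(1/2)^2) = 37774/39849
d^2v/dtau^2 = -(Gamma_vuu*(-1/2)^2 + 2*Gamma_vuv*(-1/2)*(1/2) + Gamma_vvv*(1/2)^2) = 5656/39849


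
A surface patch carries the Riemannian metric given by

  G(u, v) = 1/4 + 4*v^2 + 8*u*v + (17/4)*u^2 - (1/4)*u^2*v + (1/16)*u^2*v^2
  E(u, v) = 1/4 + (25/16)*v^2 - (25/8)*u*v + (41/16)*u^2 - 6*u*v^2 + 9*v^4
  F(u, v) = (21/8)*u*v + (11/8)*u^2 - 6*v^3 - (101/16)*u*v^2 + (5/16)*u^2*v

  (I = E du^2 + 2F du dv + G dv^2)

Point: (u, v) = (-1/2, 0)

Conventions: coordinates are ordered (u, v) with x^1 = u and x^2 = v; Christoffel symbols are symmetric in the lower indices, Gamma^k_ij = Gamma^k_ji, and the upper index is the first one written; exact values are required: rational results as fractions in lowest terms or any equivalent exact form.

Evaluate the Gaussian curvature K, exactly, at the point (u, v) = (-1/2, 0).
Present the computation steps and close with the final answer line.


E = 57/64, F = 11/32, G = 21/16, EG - F^2 = 269/256 at the point
E_u = -41/16, E_v = 25/16, F_u = -11/8, F_v = -79/64, G_u = -17/4, G_v = -65/16
E_vv = 73/8, F_uv = 37/16, G_uu = 17/2
The intrinsic route: Brioschi's K = (det M1 - det M2)/(EG - F^2)^2.
M1 = [[-E_vv/2 + F_uv - G_uu/2, E_u/2, F_u - E_v/2], [F_v - G_u/2, E, F], [G_v/2, F, G]] = [[-13/2, -41/32, -69/32], [57/64, 57/64, 11/32], [-65/32, 11/32, 21/16]]; det M1 = -147435/16384
M2 = [[0, E_v/2, G_u/2], [E_v/2, E, F], [G_u/2, F, G]] = [[0, 25/32, -17/8], [25/32, 57/64, 11/32], [-17/8, 11/32, 21/16]]; det M2 = -97717/16384
det M1 - det M2 = -24859/8192; K = -24859/8192 / (269/256)^2 = -198872/72361

Answer: K = -198872/72361


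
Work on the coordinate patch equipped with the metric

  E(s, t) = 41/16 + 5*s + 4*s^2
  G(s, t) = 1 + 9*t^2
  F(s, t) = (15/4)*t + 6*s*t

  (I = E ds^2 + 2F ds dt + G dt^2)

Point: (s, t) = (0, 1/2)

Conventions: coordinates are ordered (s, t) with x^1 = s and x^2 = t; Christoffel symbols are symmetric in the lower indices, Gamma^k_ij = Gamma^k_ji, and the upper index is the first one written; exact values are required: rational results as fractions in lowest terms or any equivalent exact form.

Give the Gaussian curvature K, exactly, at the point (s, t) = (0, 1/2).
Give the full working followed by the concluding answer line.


E = 41/16, F = 15/8, G = 13/4, EG - F^2 = 77/16 at the point
E_s = 5, E_t = 0, F_s = 3, F_t = 15/4, G_s = 0, G_t = 9
E_tt = 0, F_st = 6, G_ss = 0
Apply the Brioschi formula K = (det M1 - det M2)/(EG - F^2)^2 over the derivative matrices of E, F, G.
M1 = [[-E_tt/2 + F_st - G_ss/2, E_s/2, F_s - E_t/2], [F_t - G_s/2, E, F], [G_t/2, F, G]] = [[6, 5/2, 3], [15/4, 41/16, 15/8], [9/2, 15/8, 13/4]]; det M1 = 6
M2 = [[0, E_t/2, G_s/2], [E_t/2, E, F], [G_s/2, F, G]] = [[0, 0, 0], [0, 41/16, 15/8], [0, 15/8, 13/4]]; det M2 = 0
det M1 - det M2 = 6; K = 6 / (77/16)^2 = 1536/5929

Answer: K = 1536/5929


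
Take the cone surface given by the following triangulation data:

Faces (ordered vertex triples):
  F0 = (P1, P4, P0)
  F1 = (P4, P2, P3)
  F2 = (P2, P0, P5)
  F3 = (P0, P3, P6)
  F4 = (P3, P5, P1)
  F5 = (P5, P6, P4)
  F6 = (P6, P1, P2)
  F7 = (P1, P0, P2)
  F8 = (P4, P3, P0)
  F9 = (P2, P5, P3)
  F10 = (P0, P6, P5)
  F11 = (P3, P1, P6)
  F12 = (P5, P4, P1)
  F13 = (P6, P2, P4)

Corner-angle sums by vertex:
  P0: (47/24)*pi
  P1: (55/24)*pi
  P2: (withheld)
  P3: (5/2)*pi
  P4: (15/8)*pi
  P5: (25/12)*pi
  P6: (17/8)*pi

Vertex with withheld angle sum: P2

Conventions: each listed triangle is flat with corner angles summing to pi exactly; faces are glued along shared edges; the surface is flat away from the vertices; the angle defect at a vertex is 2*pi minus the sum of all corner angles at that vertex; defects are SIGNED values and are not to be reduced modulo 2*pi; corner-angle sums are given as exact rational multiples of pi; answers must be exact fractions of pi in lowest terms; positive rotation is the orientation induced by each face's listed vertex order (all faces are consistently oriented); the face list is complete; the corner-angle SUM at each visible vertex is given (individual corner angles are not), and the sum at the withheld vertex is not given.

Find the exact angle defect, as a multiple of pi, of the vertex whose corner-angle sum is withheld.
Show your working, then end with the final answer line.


V = 7, E = 21, F = 14; chi = V - E + F = 0
Gauss-Bonnet: total defect = 2*pi*chi = 0; visible defects sum to (-5/6)*pi

Answer: defect(P2) = (5/6)*pi


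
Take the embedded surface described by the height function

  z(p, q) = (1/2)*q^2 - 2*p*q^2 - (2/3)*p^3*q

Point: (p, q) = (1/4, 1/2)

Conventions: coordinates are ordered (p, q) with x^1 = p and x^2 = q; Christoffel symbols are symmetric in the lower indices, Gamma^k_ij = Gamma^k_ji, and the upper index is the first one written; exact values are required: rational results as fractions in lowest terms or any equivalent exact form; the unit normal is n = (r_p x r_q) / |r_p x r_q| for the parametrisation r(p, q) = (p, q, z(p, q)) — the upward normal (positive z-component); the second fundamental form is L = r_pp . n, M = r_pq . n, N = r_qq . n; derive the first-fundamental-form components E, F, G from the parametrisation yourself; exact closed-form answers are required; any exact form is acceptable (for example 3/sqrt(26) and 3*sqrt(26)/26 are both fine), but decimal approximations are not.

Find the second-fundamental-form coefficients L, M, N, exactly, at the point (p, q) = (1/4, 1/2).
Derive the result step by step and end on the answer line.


z_p = -9/16, z_q = -1/96, z_pp = -1/2, z_pq = -17/8, z_qq = 0
E = 337/256, F = 3/512, G = 9217/9216; answer radicand W^2 = 12133/9216
unnormalised second-form numerators: l = -1/2, m = -17/8, n = 0; L = l/sqrt(12133/9216), and similarly M = m/sqrt(W^2), N = n/sqrt(W^2)

Answer: L = -48*sqrt(12133)/12133, M = -204*sqrt(12133)/12133, N = 0


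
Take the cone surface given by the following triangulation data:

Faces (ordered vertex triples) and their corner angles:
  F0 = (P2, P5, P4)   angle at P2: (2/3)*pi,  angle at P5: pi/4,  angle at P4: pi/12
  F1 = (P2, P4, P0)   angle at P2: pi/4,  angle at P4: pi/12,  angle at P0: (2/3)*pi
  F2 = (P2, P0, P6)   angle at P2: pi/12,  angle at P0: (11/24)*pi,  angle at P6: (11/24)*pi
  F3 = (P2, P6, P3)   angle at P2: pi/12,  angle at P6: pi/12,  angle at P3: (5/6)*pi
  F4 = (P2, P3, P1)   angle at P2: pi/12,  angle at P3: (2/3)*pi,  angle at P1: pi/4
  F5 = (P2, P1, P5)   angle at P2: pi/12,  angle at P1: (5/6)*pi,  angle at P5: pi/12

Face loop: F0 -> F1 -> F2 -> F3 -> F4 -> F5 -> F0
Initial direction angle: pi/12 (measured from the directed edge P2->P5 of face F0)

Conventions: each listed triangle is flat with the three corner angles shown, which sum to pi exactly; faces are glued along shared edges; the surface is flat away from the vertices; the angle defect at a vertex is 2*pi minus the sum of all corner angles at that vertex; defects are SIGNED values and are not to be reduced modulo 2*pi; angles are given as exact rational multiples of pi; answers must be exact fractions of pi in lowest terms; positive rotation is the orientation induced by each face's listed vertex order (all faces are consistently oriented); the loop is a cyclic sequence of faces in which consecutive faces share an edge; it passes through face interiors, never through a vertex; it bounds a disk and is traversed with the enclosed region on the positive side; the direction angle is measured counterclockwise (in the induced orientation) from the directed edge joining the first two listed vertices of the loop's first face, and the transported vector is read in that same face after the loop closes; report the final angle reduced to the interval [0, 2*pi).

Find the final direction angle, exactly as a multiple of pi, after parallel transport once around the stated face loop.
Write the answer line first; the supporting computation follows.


Answer: final direction angle = (5/6)*pi

enclosed vertex P2: corner angles sum to (5/4)*pi, defect = 2*pi - (5/4)*pi = (3/4)*pi
by Gauss-Bonnet the loop rotates the vector by the enclosed defect sum (positive orientation, mod 2*pi)
final angle = pi/12 + (3/4)*pi = (5/6)*pi (mod 2*pi)


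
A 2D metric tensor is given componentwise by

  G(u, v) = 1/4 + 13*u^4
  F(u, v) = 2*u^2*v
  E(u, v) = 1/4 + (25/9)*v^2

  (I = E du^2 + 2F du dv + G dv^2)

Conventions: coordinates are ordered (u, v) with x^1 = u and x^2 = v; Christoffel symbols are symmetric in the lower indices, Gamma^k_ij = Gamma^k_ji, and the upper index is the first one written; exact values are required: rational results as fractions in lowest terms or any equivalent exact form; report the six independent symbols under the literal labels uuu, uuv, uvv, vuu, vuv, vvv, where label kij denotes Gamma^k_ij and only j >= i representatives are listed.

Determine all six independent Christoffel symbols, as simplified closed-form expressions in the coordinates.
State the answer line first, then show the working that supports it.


Answer: Gamma_uuu = (-1152*u^3*v^2 + 800*u^2*v^2)/(4624*u^4*v^2 + 468*u^4 + 100*v^2 + 9), Gamma_uuv = (-7488*u^5*v + 5200*u^4*v + 100*v)/(4624*u^4*v^2 + 468*u^4 + 100*v^2 + 9), Gamma_uvv = (-48672*u^7 + 3744*u^6 - 936*u^3 + 72*u^2)/(4624*u^4*v^2 + 468*u^4 + 100*v^2 + 9), Gamma_vuu = (14400*u*v^3 + 1296*u*v - 10000*v^3 - 900*v)/(41616*u^4*v^2 + 4212*u^4 + 900*v^2 + 81), Gamma_vuv = (10400*u^3*v^2 + 936*u^3 - 800*u^2*v^2)/(4624*u^4*v^2 + 468*u^4 + 100*v^2 + 9), Gamma_vvv = (7488*u^5*v - 576*u^4*v)/(4624*u^4*v^2 + 468*u^4 + 100*v^2 + 9)

E = 1/4 + (25/9)*v^2; F = 2*u^2*v; G = 1/4 + 13*u^4
Gamma^k_ij = (1/2) g^{kl} (d_i g_jl + d_j g_il - d_l g_ij), with g^inv = (1/(EG-F^2)) [[G, -F], [-F, E]]
first partials: E_u = 0, E_v = (50/9)*v, F_u = 4*u*v, F_v = 2*u^2, G_u = 52*u^3, G_v = 0
D = EG - F^2 = 1/16 + (25/36)*v^2 + (13/4)*u^4 + (289/9)*u^4*v^2
expanded: Gamma^u_uu = (G E_u - 2F F_u + F E_v)/(2D), Gamma^u_uv = (G E_v - F G_u)/(2D), Gamma^u_vv = (2G F_v - G G_u - F G_v)/(2D), Gamma^v_uu = (2E F_u - E E_v - F E_u)/(2D), Gamma^v_uv = (E G_u - F E_v)/(2D), Gamma^v_vv = (E G_v - 2F F_v + F G_u)/(2D); substitute and cancel common factors


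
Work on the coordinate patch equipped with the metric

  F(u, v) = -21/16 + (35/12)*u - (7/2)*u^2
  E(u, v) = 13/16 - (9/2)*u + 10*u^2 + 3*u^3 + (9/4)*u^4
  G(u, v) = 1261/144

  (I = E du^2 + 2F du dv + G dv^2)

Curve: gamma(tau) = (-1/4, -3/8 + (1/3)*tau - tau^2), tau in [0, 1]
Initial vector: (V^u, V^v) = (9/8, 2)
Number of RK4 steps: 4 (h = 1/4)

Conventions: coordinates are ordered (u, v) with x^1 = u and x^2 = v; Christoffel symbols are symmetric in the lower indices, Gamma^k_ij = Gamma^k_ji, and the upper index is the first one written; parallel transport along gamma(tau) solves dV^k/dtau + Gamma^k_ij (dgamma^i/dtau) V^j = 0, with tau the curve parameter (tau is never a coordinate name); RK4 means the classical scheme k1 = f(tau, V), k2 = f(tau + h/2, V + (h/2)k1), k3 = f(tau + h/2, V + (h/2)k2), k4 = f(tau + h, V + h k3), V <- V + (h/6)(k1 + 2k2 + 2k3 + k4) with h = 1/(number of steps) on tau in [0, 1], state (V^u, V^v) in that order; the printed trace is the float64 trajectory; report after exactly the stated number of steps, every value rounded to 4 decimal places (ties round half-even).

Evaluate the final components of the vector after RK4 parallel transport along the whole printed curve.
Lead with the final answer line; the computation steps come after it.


Answer: V^u = 1.1250, V^v = 2.0000

gamma'(tau) = (0, 1/3 - 2*tau); f(tau, V)^k = -Gamma^k_ij(gamma(tau)) gamma'^i(tau) V^j; h = 1/4; intermediate values shown to 6 dp
curve data and Christoffel symbols at the stage parameters:
  tau = 0.000000: gamma = (-0.250000, -0.375000), gamma' = (0.000000, 0.333333); Gamma_uuu = -1.717966, Gamma_uuv = 0.000000, Gamma_uvv = 0.000000, Gamma_vuu = 0.089454, Gamma_vuv = 0.000000, Gamma_vvv = 0.000000
  tau = 0.125000: gamma = (-0.250000, -0.348958), gamma' = (0.000000, 0.083333); Gamma_uuu = -1.717966, Gamma_uuv = 0.000000, Gamma_uvv = 0.000000, Gamma_vuu = 0.089454, Gamma_vuv = 0.000000, Gamma_vvv = 0.000000
  tau = 0.250000: gamma = (-0.250000, -0.354167), gamma' = (0.000000, -0.166667); Gamma_uuu = -1.717966, Gamma_uuv = 0.000000, Gamma_uvv = 0.000000, Gamma_vuu = 0.089454, Gamma_vuv = 0.000000, Gamma_vvv = 0.000000
  tau = 0.375000: gamma = (-0.250000, -0.390625), gamma' = (0.000000, -0.416667); Gamma_uuu = -1.717966, Gamma_uuv = 0.000000, Gamma_uvv = 0.000000, Gamma_vuu = 0.089454, Gamma_vuv = 0.000000, Gamma_vvv = 0.000000
  tau = 0.500000: gamma = (-0.250000, -0.458333), gamma' = (0.000000, -0.666667); Gamma_uuu = -1.717966, Gamma_uuv = 0.000000, Gamma_uvv = 0.000000, Gamma_vuu = 0.089454, Gamma_vuv = 0.000000, Gamma_vvv = 0.000000
  tau = 0.625000: gamma = (-0.250000, -0.557292), gamma' = (0.000000, -0.916667); Gamma_uuu = -1.717966, Gamma_uuv = 0.000000, Gamma_uvv = 0.000000, Gamma_vuu = 0.089454, Gamma_vuv = 0.000000, Gamma_vvv = 0.000000
  tau = 0.750000: gamma = (-0.250000, -0.687500), gamma' = (0.000000, -1.166667); Gamma_uuu = -1.717966, Gamma_uuv = 0.000000, Gamma_uvv = 0.000000, Gamma_vuu = 0.089454, Gamma_vuv = 0.000000, Gamma_vvv = 0.000000
  tau = 0.875000: gamma = (-0.250000, -0.848958), gamma' = (0.000000, -1.416667); Gamma_uuu = -1.717966, Gamma_uuv = 0.000000, Gamma_uvv = 0.000000, Gamma_vuu = 0.089454, Gamma_vuv = 0.000000, Gamma_vvv = 0.000000
  tau = 1.000000: gamma = (-0.250000, -1.041667), gamma' = (0.000000, -1.666667); Gamma_uuu = -1.717966, Gamma_uuv = 0.000000, Gamma_uvv = 0.000000, Gamma_vuu = 0.089454, Gamma_vuv = 0.000000, Gamma_vvv = 0.000000
step 0: V^u = 1.1250, V^v = 2.0000
step 1: k1 = (0.000000, 0.000000), k2 = (0.000000, 0.000000), k3 = (0.000000, 0.000000), k4 = (0.000000, 0.000000); V <- V + (h/6)(k1 + 2k2 + 2k3 + k4): V^u = 1.1250, V^v = 2.0000
step 2: k1 = (0.000000, 0.000000), k2 = (0.000000, 0.000000), k3 = (0.000000, 0.000000), k4 = (0.000000, 0.000000); V <- V + (h/6)(k1 + 2k2 + 2k3 + k4): V^u = 1.1250, V^v = 2.0000
step 3: k1 = (0.000000, 0.000000), k2 = (0.000000, 0.000000), k3 = (0.000000, 0.000000), k4 = (0.000000, 0.000000); V <- V + (h/6)(k1 + 2k2 + 2k3 + k4): V^u = 1.1250, V^v = 2.0000
step 4: k1 = (0.000000, 0.000000), k2 = (0.000000, 0.000000), k3 = (0.000000, 0.000000), k4 = (0.000000, 0.000000); V <- V + (h/6)(k1 + 2k2 + 2k3 + k4): V^u = 1.1250, V^v = 2.0000


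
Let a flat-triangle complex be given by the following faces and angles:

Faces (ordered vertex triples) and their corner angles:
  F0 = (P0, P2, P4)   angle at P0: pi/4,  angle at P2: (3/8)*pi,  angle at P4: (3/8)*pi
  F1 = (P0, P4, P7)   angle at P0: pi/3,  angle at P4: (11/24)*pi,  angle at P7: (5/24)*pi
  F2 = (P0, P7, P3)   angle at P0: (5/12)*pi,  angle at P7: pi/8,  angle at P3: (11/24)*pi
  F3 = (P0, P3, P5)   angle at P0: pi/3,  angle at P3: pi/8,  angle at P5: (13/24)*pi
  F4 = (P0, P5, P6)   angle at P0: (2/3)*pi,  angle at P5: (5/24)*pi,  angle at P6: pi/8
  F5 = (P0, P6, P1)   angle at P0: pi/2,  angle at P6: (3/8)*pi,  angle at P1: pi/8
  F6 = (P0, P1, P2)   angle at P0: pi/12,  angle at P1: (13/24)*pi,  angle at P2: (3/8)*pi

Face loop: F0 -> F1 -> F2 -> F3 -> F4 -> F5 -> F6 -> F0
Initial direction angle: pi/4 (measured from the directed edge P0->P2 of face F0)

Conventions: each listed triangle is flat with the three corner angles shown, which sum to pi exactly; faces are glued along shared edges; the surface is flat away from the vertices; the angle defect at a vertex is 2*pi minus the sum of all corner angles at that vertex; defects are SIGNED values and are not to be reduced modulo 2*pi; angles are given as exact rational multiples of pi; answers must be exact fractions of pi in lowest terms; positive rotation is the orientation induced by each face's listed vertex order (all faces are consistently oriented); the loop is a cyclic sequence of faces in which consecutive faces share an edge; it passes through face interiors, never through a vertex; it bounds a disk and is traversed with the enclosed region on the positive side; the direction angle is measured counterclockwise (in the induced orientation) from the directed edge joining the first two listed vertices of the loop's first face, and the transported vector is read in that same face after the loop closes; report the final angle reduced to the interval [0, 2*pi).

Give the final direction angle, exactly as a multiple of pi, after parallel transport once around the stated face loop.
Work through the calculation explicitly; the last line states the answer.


enclosed vertex P0: corner angles sum to (31/12)*pi, defect = 2*pi - (31/12)*pi = (-7/12)*pi
the rotation equals the total enclosed defect, so the final angle is initial + defects (mod 2*pi)
final angle = pi/4 - (7/12)*pi = (5/3)*pi (mod 2*pi)

Answer: final direction angle = (5/3)*pi


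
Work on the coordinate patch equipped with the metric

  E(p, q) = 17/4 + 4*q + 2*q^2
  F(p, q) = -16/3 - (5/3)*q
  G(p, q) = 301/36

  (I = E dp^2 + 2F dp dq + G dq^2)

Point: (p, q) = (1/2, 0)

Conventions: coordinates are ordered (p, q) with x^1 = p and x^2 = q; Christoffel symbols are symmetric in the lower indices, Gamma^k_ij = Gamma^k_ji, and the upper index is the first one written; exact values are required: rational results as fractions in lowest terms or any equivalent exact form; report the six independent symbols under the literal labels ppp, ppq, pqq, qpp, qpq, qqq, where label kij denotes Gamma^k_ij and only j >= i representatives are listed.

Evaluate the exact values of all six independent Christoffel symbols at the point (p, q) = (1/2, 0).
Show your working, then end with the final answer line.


E = 17/4, F = -16/3, G = 301/36 at the point
E_p = 0, E_q = 4, F_p = 0, F_q = -5/3, G_p = 0, G_q = 0
EG - F^2 = 1021/144;  g^inv = (144/1021) * [[301/36, 16/3], [16/3, 17/4]]
first-kind symbols [ij,l] = (1/2)(d_i g_jl + d_j g_il - d_l g_ij): [pp,p] = E_p/2 = 0, [pp,q] = F_p - E_q/2 = -2, [pq,p] = E_q/2 = 2, [pq,q] = G_p/2 = 0, [qq,p] = F_q - G_p/2 = -5/3, [qq,q] = G_q/2 = 0
Gamma^p_ij = (G*[ij,p] - F*[ij,q])/(EG - F^2), Gamma^q_ij = (E*[ij,q] - F*[ij,p])/(EG - F^2)

Answer: Gamma_ppp = -1536/1021, Gamma_ppq = 2408/1021, Gamma_pqq = -6020/3063, Gamma_qpp = -1224/1021, Gamma_qpq = 1536/1021, Gamma_qqq = -1280/1021


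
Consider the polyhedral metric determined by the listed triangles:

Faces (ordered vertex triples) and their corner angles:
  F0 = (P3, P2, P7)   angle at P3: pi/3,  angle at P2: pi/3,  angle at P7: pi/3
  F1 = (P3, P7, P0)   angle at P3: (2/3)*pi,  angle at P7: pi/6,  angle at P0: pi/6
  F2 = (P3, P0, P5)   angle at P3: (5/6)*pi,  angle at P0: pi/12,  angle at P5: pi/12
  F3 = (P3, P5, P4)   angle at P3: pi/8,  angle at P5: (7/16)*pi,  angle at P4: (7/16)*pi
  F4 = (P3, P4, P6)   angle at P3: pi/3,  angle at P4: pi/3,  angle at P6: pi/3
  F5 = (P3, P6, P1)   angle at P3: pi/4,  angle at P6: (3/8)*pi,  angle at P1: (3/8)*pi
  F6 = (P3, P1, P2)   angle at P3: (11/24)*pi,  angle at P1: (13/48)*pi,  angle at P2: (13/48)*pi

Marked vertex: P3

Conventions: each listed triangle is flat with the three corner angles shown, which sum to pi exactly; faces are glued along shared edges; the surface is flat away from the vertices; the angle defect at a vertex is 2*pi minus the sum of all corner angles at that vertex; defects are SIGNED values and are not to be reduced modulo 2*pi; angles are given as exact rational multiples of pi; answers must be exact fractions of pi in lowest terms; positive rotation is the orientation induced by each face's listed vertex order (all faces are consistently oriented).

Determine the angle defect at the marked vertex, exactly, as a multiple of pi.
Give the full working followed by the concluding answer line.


Sum of corner angles at P3: 3*pi
defect = 2*pi - 3*pi

Answer: defect(P3) = -pi


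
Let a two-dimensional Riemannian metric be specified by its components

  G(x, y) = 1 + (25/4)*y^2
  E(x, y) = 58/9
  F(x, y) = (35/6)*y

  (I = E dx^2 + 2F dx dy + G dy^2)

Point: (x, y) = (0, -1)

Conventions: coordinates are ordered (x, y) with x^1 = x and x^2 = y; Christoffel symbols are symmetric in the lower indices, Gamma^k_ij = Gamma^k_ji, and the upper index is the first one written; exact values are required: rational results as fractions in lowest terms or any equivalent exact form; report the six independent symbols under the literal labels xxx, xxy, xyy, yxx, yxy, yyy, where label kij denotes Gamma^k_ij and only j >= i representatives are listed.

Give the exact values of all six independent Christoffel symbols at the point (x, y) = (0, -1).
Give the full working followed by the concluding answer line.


E = 58/9, F = -35/6, G = 29/4 at the point
E_x = 0, E_y = 0, F_x = 0, F_y = 35/6, G_x = 0, G_y = -25/2
EG - F^2 = 457/36;  g^inv = (36/457) * [[29/4, 35/6], [35/6, 58/9]]
first-kind symbols [ij,l] = (1/2)(d_i g_jl + d_j g_il - d_l g_ij): [xx,x] = E_x/2 = 0, [xx,y] = F_x - E_y/2 = 0, [xy,x] = E_y/2 = 0, [xy,y] = G_x/2 = 0, [yy,x] = F_y - G_x/2 = 35/6, [yy,y] = G_y/2 = -25/4
Gamma^x_ij = (G*[ij,x] - F*[ij,y])/(EG - F^2), Gamma^y_ij = (E*[ij,y] - F*[ij,x])/(EG - F^2)

Answer: Gamma_xxx = 0, Gamma_xxy = 0, Gamma_xyy = 210/457, Gamma_yxx = 0, Gamma_yxy = 0, Gamma_yyy = -225/457


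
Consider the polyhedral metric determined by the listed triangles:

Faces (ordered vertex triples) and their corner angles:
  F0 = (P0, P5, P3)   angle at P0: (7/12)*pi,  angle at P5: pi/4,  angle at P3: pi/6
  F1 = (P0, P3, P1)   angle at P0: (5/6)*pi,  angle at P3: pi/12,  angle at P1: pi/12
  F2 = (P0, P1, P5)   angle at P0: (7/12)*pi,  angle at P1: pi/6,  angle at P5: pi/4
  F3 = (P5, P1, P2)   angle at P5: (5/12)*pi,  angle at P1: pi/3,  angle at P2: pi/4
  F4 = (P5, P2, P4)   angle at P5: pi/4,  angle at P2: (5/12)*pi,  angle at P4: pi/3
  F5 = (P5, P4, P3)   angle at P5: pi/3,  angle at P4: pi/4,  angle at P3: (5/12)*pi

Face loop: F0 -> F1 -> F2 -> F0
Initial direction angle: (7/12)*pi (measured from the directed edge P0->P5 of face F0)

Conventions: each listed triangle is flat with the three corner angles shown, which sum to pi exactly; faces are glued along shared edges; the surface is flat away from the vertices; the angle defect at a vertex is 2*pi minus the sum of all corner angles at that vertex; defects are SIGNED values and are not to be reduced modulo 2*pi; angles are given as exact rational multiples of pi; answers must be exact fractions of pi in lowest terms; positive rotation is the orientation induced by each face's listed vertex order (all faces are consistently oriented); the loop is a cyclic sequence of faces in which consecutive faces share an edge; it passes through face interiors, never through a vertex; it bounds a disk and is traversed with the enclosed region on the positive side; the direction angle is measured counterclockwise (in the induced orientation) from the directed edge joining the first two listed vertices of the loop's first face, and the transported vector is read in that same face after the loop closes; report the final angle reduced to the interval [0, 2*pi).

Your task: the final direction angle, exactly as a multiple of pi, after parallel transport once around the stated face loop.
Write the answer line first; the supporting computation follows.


Answer: final direction angle = (7/12)*pi

enclosed vertex P0: corner angles sum to 2*pi, defect = 2*pi - 2*pi = 0
the final direction is the initial angle plus the enclosed defects, taken mod 2*pi in the induced orientation
final angle = (7/12)*pi + 0 = (7/12)*pi (mod 2*pi)


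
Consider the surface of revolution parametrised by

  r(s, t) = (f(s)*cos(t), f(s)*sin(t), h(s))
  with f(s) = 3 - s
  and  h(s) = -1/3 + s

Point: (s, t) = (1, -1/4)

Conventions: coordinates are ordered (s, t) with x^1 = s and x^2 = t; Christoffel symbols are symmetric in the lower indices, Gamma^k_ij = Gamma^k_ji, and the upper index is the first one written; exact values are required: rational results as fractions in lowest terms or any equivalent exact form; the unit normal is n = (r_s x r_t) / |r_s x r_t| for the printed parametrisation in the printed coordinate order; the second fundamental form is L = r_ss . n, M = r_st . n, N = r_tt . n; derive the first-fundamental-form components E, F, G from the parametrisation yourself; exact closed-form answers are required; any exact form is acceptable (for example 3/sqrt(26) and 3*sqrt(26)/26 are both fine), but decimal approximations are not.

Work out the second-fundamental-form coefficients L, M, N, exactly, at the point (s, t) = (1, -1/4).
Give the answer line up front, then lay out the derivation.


Answer: L = 0, M = 0, N = sqrt(2)

f = 2, f' = -1, f'' = 0, h' = 1, h'' = 0
E = 2, F = 0, G = 4; answer radicand W^2 = 2
unnormalised second-form numerators: l = 0, m = 0, n = 2; L = l/sqrt(2), and similarly M = m/sqrt(W^2), N = n/sqrt(W^2)


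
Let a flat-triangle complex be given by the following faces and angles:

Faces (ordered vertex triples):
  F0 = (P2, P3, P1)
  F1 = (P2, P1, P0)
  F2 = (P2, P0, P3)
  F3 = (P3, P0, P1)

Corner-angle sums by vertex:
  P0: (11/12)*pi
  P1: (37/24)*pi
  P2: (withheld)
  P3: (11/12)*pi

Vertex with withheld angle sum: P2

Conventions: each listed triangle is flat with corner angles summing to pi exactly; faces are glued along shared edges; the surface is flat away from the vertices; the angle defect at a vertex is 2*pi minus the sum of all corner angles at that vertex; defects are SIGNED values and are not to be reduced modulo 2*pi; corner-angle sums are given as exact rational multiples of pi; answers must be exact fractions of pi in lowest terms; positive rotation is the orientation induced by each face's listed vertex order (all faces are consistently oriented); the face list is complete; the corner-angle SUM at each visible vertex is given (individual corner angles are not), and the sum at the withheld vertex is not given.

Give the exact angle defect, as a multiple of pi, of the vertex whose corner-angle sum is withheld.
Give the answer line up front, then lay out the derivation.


Answer: defect(P2) = (11/8)*pi

V = 4, E = 6, F = 4; chi = V - E + F = 2
Gauss-Bonnet: total defect = 2*pi*chi = 4*pi; visible defects sum to (21/8)*pi


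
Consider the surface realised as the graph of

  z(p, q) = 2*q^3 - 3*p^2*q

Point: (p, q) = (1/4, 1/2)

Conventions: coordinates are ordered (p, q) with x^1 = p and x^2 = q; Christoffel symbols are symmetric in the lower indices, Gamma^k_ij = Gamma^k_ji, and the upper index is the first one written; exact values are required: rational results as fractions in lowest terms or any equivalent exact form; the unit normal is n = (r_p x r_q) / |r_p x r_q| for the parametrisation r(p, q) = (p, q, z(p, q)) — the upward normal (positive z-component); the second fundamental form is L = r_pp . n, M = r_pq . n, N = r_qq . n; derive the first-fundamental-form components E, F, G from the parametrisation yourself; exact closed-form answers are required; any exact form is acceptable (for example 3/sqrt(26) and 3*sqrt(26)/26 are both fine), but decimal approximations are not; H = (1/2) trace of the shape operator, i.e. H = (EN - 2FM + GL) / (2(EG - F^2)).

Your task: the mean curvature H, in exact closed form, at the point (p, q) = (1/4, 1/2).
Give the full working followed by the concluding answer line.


z_p = -3/4, z_q = 21/16, z_pp = -3, z_pq = -3/2, z_qq = 6
E = 25/16, F = -63/64, G = 697/256; answer radicand W^2 = 841/256
unnormalised second-form numerators: l = -3, m = -3/2, n = 6; L = l/sqrt(841/256), and similarly M = m/sqrt(W^2), N = n/sqrt(W^2)
H = (E*n - 2*F*m + G*l) / (2*(EG - F^2)*sqrt(W^2)); E*n - 2*F*m + G*l = -447/256, EG - F^2 = 841/256, so H = (-447/1682)/sqrt(841/256)

Answer: H = -3576/24389


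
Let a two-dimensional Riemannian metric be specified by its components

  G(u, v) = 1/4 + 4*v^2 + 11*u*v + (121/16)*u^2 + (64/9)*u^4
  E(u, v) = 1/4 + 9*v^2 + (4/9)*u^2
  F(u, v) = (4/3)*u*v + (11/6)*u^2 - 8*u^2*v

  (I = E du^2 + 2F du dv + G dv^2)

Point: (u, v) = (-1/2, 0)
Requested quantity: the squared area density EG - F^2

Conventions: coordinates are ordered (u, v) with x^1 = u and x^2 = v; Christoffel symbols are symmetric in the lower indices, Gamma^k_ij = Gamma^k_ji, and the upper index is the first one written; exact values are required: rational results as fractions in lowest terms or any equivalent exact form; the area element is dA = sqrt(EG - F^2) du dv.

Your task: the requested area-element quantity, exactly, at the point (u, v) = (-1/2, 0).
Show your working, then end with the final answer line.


E = 13/36, F = 11/24, G = 1489/576; EG - F^2 = 15001/20736

Answer: EG - F^2 = 15001/20736


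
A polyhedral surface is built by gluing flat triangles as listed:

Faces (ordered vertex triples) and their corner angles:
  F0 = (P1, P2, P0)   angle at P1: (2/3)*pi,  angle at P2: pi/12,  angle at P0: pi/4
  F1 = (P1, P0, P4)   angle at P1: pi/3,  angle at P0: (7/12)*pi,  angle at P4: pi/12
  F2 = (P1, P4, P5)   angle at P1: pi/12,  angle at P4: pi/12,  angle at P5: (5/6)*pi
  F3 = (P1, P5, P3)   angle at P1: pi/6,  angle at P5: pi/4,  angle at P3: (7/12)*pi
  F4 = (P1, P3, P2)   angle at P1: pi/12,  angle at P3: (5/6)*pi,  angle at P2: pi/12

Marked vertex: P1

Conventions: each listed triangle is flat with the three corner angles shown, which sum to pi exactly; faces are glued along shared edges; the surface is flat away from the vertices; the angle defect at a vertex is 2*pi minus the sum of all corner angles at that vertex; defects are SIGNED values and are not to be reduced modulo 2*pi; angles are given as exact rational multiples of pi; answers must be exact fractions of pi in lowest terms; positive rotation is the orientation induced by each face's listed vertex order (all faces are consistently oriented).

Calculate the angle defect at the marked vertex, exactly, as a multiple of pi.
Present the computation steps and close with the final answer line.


Sum of corner angles at P1: (4/3)*pi
defect = 2*pi - (4/3)*pi

Answer: defect(P1) = (2/3)*pi


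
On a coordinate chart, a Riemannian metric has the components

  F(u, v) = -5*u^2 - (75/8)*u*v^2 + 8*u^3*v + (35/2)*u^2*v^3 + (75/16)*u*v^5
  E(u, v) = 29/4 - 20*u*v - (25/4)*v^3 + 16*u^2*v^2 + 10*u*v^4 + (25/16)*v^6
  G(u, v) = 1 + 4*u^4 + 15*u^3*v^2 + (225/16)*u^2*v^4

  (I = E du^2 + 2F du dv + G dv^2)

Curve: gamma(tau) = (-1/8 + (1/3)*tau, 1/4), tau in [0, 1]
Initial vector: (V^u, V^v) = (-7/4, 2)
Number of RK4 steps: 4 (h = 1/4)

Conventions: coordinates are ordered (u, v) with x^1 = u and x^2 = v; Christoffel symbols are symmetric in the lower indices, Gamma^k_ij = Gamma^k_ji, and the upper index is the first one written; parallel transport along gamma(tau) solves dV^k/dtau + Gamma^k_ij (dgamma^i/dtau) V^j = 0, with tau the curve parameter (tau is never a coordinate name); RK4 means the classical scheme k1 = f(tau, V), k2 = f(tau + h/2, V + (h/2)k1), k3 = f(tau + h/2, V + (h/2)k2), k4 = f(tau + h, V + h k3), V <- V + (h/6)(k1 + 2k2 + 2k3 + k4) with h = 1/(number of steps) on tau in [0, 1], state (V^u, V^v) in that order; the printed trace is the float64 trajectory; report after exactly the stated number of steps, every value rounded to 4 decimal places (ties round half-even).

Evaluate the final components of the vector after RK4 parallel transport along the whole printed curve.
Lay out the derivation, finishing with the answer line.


gamma'(tau) = (1/3, 0); f(tau, V)^k = -Gamma^k_ij(gamma(tau)) gamma'^i(tau) V^j; h = 1/4; intermediate values shown to 6 dp
curve data and Christoffel symbols at the stage parameters:
  tau = 0.000000: gamma = (-0.125000, 0.250000), gamma' = (0.333333, 0.000000); Gamma_uuu = -0.334529, Gamma_uuv = 0.088859, Gamma_uvv = 0.078405, Gamma_vuu = 0.000251, Gamma_vuv = -0.000067, Gamma_vvv = -0.000059
  tau = 0.125000: gamma = (-0.083333, 0.250000), gamma' = (0.333333, 0.000000); Gamma_uuu = -0.338540, Gamma_uuv = 0.033501, Gamma_uvv = 0.052897, Gamma_vuu = -0.000745, Gamma_vuv = 0.000074, Gamma_vvv = 0.000116
  tau = 0.250000: gamma = (-0.041667, 0.250000), gamma' = (0.333333, 0.000000); Gamma_uuu = -0.342625, Gamma_uuv = -0.023199, Gamma_uvv = 0.026768, Gamma_vuu = -0.000855, Gamma_vuv = -0.000058, Gamma_vvv = 0.000067
  tau = 0.375000: gamma = (0.000000, 0.250000), gamma' = (0.333333, 0.000000); Gamma_uuu = -0.346787, Gamma_uuv = -0.081278, Gamma_uvv = 0.000000, Gamma_vuu = 0.000000, Gamma_vuv = 0.000000, Gamma_vvv = 0.000000
  tau = 0.500000: gamma = (0.041667, 0.250000), gamma' = (0.333333, 0.000000); Gamma_uuu = -0.351011, Gamma_uuv = -0.140770, Gamma_uvv = -0.027423, Gamma_vuu = 0.001905, Gamma_vuv = 0.000764, Gamma_vvv = 0.000149
  tau = 0.625000: gamma = (0.083333, 0.250000), gamma' = (0.333333, 0.000000); Gamma_uuu = -0.355269, Gamma_uuv = -0.201689, Gamma_uvv = -0.055511, Gamma_vuu = 0.004953, Gamma_vuv = 0.002812, Gamma_vvv = 0.000774
  tau = 0.750000: gamma = (0.125000, 0.250000), gamma' = (0.333333, 0.000000); Gamma_uuu = -0.359509, Gamma_uuv = -0.264015, Gamma_uvv = -0.084260, Gamma_vuu = 0.009241, Gamma_vuv = 0.006786, Gamma_vvv = 0.002166
  tau = 0.875000: gamma = (0.166667, 0.250000), gamma' = (0.333333, 0.000000); Gamma_uuu = -0.363655, Gamma_uuv = -0.327668, Gamma_uvv = -0.113642, Gamma_vuu = 0.014871, Gamma_vuv = 0.013399, Gamma_vvv = 0.004647
  tau = 1.000000: gamma = (0.208333, 0.250000), gamma' = (0.333333, 0.000000); Gamma_uuu = -0.367600, Gamma_uuv = -0.392490, Gamma_uvv = -0.143594, Gamma_vuu = 0.021944, Gamma_vuv = 0.023429, Gamma_vvv = 0.008572
step 0: V^u = -1.7500, V^v = 2.0000
step 1: k1 = (-0.254381, 0.000191), k2 = (-0.223404, -0.000492), k3 = (-0.222967, -0.000491), k4 = (-0.190766, -0.000476); V <- V + (h/6)(k1 + 2k2 + 2k3 + k4): V^u = -1.8057, V^v = 1.9999
step 2: k1 = (-0.190766, -0.000476), k2 = (-0.157311, 0.000000), k3 = (-0.156826, 0.000000), k4 = (-0.122024, 0.000662); V <- V + (h/6)(k1 + 2k2 + 2k3 + k4): V^u = -1.8450, V^v = 1.9999
step 3: k1 = (-0.122024, 0.000662), k2 = (-0.085832, 0.001197), k3 = (-0.085292, 0.001189), k4 = (-0.047620, 0.001224); V <- V + (h/6)(k1 + 2k2 + 2k3 + k4): V^u = -1.8663, V^v = 2.0002
step 4: k1 = (-0.047622, 0.001224), k2 = (-0.008466, 0.000346), k3 = (-0.007885, 0.000322), k4 = (0.032772, -0.001956); V <- V + (h/6)(k1 + 2k2 + 2k3 + k4): V^u = -1.8683, V^v = 2.0002

Answer: V^u = -1.8683, V^v = 2.0002


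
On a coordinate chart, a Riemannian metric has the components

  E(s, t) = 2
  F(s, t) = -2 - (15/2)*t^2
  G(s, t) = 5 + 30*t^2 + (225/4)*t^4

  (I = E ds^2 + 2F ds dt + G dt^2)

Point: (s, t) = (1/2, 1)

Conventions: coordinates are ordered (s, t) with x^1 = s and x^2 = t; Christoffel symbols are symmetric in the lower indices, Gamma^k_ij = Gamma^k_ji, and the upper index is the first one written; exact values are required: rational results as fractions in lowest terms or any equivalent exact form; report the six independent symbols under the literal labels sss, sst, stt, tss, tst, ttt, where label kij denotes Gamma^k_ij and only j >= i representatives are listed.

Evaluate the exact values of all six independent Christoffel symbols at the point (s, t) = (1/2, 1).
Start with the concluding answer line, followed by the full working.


Answer: Gamma_sss = 0, Gamma_sst = 0, Gamma_stt = -20/123, Gamma_tss = 0, Gamma_tst = 0, Gamma_ttt = 190/123

E = 2, F = -19/2, G = 365/4 at the point
E_s = 0, E_t = 0, F_s = 0, F_t = -15, G_s = 0, G_t = 285
EG - F^2 = 369/4;  g^inv = (4/369) * [[365/4, 19/2], [19/2, 2]]
first-kind symbols [ij,l] = (1/2)(d_i g_jl + d_j g_il - d_l g_ij): [ss,s] = E_s/2 = 0, [ss,t] = F_s - E_t/2 = 0, [st,s] = E_t/2 = 0, [st,t] = G_s/2 = 0, [tt,s] = F_t - G_s/2 = -15, [tt,t] = G_t/2 = 285/2
Gamma^s_ij = (G*[ij,s] - F*[ij,t])/(EG - F^2), Gamma^t_ij = (E*[ij,t] - F*[ij,s])/(EG - F^2)


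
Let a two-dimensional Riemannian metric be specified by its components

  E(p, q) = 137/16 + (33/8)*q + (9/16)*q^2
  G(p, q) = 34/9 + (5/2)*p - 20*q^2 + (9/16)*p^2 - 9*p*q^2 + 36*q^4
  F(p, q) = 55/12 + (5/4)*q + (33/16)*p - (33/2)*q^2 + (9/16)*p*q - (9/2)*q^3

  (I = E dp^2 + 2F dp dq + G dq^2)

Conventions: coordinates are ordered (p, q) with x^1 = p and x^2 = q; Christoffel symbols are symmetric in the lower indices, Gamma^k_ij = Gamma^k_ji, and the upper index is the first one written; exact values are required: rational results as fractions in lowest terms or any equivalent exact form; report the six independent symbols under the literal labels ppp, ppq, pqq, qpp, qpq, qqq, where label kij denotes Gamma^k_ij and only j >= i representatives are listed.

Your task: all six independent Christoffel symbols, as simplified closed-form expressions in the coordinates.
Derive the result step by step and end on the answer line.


E = 137/16 + (33/8)*q + (9/16)*q^2; F = 55/12 + (5/4)*q + (33/16)*p - (33/2)*q^2 + (9/16)*p*q - (9/2)*q^3; G = 34/9 + (5/2)*p - 20*q^2 + (9/16)*p^2 - 9*p*q^2 + 36*q^4
Gamma^k_ij = (1/2) g^{kl} (d_i g_jl + d_j g_il - d_l g_ij), with g^inv = (1/(EG-F^2)) [[G, -F], [-F, E]]
first partials: E_p = 0, E_q = 33/8 + (9/8)*q, F_p = 33/16 + (9/16)*q, F_q = 5/4 - 33*q + (9/16)*p - (27/2)*q^2, G_p = 5/2 + (9/8)*p - 9*q^2, G_q = -40*q - 18*p*q + 144*q^3
D = EG - F^2 = 1633/144 + (33/8)*q + (5/2)*p - (311/16)*q^2 + (9/16)*p^2 - 9*p*q^2 + 36*q^4
expanded: Gamma^p_pp = (G E_p - 2F F_p + F E_q)/(2D), Gamma^p_pq = (G E_q - F G_p)/(2D), Gamma^p_qq = (2G F_q - G G_p - F G_q)/(2D), Gamma^q_pp = (2E F_p - E E_q - F E_p)/(2D), Gamma^q_pq = (E G_p - F E_q)/(2D), Gamma^q_qq = (E G_q - 2F F_q + F G_p)/(2D); substitute and cancel common factors

Answer: Gamma_ppp = 0, Gamma_ppq = (81*q + 297)/(81*p^2 - 1296*p*q^2 + 360*p + 5184*q^4 - 2799*q^2 + 594*q + 1633), Gamma_pqq = (-1296*q^2 - 4752*q)/(81*p^2 - 1296*p*q^2 + 360*p + 5184*q^4 - 2799*q^2 + 594*q + 1633), Gamma_qpp = 0, Gamma_qpq = (81*p - 648*q^2 + 180)/(81*p^2 - 1296*p*q^2 + 360*p + 5184*q^4 - 2799*q^2 + 594*q + 1633), Gamma_qqq = (-1296*p*q + 10368*q^3 - 2880*q)/(81*p^2 - 1296*p*q^2 + 360*p + 5184*q^4 - 2799*q^2 + 594*q + 1633)
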